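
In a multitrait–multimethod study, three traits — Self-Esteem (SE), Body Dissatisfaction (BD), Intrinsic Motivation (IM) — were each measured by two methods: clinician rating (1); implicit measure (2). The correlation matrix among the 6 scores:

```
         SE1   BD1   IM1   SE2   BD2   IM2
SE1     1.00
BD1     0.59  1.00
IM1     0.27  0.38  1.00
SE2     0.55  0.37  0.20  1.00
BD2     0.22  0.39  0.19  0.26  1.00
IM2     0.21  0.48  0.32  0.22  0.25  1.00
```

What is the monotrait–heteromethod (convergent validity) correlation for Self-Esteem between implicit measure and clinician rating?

Same trait (SE), different methods: r(SE2, SE1) = 0.55.

0.55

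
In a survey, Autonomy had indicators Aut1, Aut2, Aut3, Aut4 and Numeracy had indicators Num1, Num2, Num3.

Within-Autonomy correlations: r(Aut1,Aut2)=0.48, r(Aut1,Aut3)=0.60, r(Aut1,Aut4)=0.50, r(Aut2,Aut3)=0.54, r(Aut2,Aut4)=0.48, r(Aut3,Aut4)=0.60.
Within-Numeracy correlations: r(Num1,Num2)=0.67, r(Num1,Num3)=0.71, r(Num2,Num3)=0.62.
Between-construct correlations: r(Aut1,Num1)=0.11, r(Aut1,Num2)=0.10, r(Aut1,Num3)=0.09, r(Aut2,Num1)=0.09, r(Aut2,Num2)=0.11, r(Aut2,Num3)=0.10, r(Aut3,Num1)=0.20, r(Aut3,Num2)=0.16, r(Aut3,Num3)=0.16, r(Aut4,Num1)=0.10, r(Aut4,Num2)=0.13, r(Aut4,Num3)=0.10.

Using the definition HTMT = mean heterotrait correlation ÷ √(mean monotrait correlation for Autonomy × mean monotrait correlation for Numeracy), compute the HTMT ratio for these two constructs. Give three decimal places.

0.203

Mean between = 1.45/12 = 0.1208.
Mean within-Aut = 3.20/6 = 0.5333; mean within-Num = 2.00/3 = 0.6667.
Geometric mean = √(0.5333 × 0.6667) = 0.5963.
HTMT = 0.1208 / 0.5963 = 0.203.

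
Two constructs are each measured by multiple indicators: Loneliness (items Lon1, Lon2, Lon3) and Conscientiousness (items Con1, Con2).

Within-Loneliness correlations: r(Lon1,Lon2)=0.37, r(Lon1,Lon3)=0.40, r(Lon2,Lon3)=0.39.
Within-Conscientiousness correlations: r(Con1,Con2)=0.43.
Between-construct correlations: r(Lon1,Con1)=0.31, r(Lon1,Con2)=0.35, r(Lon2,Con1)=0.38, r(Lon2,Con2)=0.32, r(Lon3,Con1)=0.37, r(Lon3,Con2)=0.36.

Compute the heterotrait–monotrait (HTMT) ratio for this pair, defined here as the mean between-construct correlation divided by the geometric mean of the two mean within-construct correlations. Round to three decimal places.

Mean between = 2.09/6 = 0.3483.
Mean within-Lon = 1.16/3 = 0.3867; mean within-Con = 0.43/1 = 0.4300.
Geometric mean = √(0.3867 × 0.4300) = 0.4078.
HTMT = 0.3483 / 0.4078 = 0.854.

0.854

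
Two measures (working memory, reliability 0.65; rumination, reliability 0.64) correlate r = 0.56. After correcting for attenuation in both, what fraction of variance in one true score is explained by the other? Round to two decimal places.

0.75

Disattenuated r = 0.56 / √(0.65 × 0.64) = 0.56 / 0.6450 = 0.8682.
Shared true-score variance = 0.8682² = 0.7538 ≈ 0.75.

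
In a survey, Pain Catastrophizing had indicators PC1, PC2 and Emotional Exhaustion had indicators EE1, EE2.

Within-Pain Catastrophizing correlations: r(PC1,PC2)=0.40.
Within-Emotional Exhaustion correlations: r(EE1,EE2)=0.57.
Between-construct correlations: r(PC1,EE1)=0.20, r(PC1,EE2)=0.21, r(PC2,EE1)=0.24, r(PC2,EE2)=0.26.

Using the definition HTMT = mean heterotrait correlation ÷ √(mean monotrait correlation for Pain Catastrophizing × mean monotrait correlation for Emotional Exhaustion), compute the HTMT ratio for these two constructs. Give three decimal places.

0.476

Mean heterotrait r = 0.91/4 = 0.2275.
Mean within-PC = 0.40/1 = 0.4000; mean within-EE = 0.57/1 = 0.5700.
Geometric mean = √(0.4000 × 0.5700) = 0.4775.
HTMT = 0.2275 / 0.4775 = 0.476.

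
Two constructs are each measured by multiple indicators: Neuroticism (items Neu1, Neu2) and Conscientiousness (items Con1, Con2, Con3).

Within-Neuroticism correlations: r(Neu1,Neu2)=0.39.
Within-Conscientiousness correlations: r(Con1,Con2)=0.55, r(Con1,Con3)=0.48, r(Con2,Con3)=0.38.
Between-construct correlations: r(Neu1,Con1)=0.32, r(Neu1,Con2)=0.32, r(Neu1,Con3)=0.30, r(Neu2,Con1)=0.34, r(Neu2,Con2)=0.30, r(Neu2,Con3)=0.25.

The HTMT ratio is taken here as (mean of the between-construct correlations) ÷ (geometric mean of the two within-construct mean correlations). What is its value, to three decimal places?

Between-construct mean = 1.83/6 = 0.3050.
Mean within-Neu = 0.39/1 = 0.3900; mean within-Con = 1.41/3 = 0.4700.
Geometric mean = √(0.3900 × 0.4700) = 0.4281.
HTMT = 0.3050 / 0.4281 = 0.712.

0.712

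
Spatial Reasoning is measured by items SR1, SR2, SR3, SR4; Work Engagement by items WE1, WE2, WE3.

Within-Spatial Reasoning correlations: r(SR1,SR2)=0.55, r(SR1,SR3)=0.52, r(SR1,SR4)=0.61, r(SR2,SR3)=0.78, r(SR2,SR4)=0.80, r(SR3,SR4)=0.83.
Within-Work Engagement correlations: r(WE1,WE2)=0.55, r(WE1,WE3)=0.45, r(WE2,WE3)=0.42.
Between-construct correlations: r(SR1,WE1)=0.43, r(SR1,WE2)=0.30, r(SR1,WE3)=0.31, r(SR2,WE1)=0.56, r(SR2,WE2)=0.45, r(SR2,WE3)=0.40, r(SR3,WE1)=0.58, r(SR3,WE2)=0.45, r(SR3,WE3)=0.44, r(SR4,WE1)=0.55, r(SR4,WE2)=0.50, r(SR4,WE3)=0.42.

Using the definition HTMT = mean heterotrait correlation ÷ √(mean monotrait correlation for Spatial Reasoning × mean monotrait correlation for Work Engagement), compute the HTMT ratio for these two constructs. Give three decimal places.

Between-construct mean = 5.39/12 = 0.4492.
Mean within-SR = 4.09/6 = 0.6817; mean within-WE = 1.42/3 = 0.4733.
Geometric mean = √(0.6817 × 0.4733) = 0.5680.
HTMT = 0.4492 / 0.5680 = 0.791.

0.791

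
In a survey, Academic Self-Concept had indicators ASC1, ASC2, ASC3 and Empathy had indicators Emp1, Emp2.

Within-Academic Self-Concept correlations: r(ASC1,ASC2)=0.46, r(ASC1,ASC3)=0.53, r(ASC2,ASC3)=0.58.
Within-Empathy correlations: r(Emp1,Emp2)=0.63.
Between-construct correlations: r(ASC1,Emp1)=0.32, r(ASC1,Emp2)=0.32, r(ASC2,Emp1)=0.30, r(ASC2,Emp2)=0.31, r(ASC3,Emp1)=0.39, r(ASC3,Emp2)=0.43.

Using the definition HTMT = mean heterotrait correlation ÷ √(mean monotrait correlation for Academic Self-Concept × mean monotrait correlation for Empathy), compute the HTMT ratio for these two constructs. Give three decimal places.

0.601

Between-construct mean = 2.07/6 = 0.3450.
Mean within-ASC = 1.57/3 = 0.5233; mean within-Emp = 0.63/1 = 0.6300.
Geometric mean = √(0.5233 × 0.6300) = 0.5742.
HTMT = 0.3450 / 0.5742 = 0.601.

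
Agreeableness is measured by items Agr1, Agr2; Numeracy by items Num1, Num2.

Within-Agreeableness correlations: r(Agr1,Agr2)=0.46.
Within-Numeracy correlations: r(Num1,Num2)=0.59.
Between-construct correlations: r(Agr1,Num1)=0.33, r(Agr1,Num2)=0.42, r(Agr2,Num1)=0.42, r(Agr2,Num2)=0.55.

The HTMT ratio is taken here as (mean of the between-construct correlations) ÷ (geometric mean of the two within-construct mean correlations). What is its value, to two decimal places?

0.83

Mean heterotrait r = 1.72/4 = 0.4300.
Mean within-Agr = 0.46/1 = 0.4600; mean within-Num = 0.59/1 = 0.5900.
Geometric mean = √(0.4600 × 0.5900) = 0.5210.
HTMT = 0.4300 / 0.5210 = 0.83.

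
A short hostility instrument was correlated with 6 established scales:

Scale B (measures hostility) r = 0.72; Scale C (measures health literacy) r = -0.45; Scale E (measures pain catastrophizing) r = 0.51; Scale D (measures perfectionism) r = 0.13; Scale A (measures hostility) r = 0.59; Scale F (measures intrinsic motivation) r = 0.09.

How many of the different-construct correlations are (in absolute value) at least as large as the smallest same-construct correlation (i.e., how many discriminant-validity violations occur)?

Convergent (same construct = hostility): Scale B, Scale A.
Smallest convergent = 0.59. Discriminant |r|: 0.45, 0.51, 0.13, 0.09; count ≥ 0.59 → 0.

0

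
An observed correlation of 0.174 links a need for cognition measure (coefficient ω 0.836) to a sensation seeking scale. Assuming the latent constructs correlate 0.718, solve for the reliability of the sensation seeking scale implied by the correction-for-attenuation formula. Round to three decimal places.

0.070

r_true = r_obs / √(r_xx · r_yy) ⇒ 0.718 = 0.174 / √(0.836 · r_yy).
√(0.836 · r_yy) = 0.174 / 0.718 = 0.2423; 0.836 · r_yy = 0.0587; r_yy = 0.0587 / 0.836 ≈ 0.070.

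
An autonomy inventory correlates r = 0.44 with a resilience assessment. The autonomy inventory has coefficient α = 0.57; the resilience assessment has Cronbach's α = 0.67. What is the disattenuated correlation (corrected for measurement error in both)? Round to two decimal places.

0.71

r_true = r_obs / √(r_xx · r_yy) = 0.44 / √(0.57 × 0.67) = 0.44 / √0.3819 = 0.44 / 0.6180 ≈ 0.71.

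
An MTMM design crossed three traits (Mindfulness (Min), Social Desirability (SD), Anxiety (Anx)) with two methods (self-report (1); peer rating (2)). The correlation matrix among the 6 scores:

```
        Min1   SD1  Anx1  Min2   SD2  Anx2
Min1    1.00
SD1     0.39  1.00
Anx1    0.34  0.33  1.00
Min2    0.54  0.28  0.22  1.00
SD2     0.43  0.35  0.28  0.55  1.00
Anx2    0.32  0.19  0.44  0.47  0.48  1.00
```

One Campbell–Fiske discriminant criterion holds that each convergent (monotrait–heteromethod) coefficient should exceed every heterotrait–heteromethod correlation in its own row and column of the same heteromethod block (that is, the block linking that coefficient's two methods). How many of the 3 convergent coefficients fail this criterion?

Each convergent coefficient versus the relevant comparison correlations:
Min (methods 1·2): 0.54 vs {0.43, 0.28, 0.32, 0.22} → pass.
SD (methods 1·2): 0.35 vs {0.28, 0.43, 0.19, 0.28} → fail.
Anx (methods 1·2): 0.44 vs {0.22, 0.32, 0.28, 0.19} → pass.
1 of 3 fail.

1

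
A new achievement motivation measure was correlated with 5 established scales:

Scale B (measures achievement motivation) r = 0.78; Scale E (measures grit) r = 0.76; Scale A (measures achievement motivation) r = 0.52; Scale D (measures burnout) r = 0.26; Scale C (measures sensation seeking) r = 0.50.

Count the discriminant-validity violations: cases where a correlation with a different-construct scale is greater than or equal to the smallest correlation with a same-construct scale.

Convergent (same construct = achievement motivation): Scale B, Scale A.
Smallest convergent = 0.52. Discriminant values: 0.76, 0.26, 0.50; count ≥ 0.52 → 1.

1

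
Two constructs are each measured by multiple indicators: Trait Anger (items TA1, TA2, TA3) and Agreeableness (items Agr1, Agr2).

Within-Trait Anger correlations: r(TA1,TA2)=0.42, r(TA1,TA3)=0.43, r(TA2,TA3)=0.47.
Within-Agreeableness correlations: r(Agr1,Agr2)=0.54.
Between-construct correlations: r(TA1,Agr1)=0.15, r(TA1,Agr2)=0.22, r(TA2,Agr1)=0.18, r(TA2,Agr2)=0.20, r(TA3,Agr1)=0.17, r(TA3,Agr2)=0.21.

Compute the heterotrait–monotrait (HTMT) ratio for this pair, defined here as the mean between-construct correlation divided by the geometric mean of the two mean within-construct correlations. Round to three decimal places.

0.386

Mean between = 1.13/6 = 0.1883.
Mean within-TA = 1.32/3 = 0.4400; mean within-Agr = 0.54/1 = 0.5400.
Geometric mean = √(0.4400 × 0.5400) = 0.4874.
HTMT = 0.1883 / 0.4874 = 0.386.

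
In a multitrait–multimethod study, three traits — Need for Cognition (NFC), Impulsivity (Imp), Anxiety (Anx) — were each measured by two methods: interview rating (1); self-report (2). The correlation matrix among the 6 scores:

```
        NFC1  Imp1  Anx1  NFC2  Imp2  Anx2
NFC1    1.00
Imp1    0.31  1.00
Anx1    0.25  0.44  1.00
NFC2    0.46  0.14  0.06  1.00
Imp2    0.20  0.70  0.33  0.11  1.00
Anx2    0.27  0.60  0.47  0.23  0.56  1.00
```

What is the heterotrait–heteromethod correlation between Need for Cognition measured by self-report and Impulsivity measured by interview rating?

Different traits and methods: r(NFC2, Imp1) = 0.14.

0.14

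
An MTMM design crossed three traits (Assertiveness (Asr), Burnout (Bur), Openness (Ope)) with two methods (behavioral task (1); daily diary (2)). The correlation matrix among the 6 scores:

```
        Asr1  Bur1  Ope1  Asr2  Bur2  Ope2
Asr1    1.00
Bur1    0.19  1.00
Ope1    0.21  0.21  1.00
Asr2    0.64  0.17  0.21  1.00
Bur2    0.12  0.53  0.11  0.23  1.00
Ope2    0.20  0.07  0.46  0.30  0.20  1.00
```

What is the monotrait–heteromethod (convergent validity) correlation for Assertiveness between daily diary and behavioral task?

0.64

Same trait (Asr), different methods: r(Asr2, Asr1) = 0.64.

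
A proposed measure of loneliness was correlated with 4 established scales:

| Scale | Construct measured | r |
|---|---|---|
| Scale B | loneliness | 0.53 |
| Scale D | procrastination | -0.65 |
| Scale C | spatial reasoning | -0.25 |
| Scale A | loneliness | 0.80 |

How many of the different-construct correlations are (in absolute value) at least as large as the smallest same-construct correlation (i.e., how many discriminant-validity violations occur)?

Convergent (same construct = loneliness): Scale B, Scale A.
Smallest convergent = 0.53. Discriminant |r|: 0.65, 0.25; count ≥ 0.53 → 1.

1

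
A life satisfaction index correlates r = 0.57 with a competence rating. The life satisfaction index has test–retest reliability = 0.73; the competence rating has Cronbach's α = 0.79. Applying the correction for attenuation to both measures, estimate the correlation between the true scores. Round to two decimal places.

r_true = r_obs / √(r_xx · r_yy) = 0.57 / √(0.73 × 0.79) = 0.57 / √0.5767 = 0.57 / 0.7594 ≈ 0.75.

0.75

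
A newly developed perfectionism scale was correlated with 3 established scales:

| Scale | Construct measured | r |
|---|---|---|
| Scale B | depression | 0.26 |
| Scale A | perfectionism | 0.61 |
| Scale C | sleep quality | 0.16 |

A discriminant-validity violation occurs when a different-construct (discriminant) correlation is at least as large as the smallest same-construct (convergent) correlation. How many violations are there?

Convergent (same construct = perfectionism): Scale A.
Smallest convergent = 0.61. Discriminant values: 0.26, 0.16; count ≥ 0.61 → 0.

0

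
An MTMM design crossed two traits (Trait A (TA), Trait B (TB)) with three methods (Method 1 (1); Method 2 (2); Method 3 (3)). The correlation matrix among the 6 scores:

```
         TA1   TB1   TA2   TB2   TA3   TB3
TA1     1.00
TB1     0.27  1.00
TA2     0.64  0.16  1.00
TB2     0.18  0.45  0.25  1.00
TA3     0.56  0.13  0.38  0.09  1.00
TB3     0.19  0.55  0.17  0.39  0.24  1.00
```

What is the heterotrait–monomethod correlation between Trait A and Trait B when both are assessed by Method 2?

Different traits, same method: r(TA2, TB2) = 0.25.

0.25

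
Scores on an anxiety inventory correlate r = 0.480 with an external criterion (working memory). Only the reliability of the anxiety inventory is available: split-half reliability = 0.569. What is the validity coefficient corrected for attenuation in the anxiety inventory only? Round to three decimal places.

0.636

Single correction: r_c = r_obs / √r_xx = 0.480 / √0.569 = 0.480 / 0.7543 ≈ 0.636.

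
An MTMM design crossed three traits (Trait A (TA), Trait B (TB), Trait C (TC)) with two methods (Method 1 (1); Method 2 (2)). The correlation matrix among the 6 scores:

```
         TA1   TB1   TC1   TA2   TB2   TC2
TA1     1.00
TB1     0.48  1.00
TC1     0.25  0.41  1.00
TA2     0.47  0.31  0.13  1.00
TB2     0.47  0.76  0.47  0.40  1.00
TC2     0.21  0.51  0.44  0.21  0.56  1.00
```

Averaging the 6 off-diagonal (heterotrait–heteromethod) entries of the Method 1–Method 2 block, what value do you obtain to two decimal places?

0.35

HTHM values (method 1 × method 2): 0.47, 0.21, 0.31, 0.51, 0.13, 0.47; mean = 2.10/6 = 0.35.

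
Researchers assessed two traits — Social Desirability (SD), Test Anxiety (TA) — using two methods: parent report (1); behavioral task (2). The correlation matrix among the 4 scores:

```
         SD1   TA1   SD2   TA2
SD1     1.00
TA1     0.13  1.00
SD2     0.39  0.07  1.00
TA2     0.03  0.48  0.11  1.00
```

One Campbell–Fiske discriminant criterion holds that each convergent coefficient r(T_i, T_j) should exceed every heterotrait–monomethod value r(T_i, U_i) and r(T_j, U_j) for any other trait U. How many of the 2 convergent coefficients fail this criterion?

Convergent coefficients and their comparison sets:
SD (methods 1·2): 0.39 vs {0.13, 0.11} → pass.
TA (methods 1·2): 0.48 vs {0.13, 0.11} → pass.
0 of 2 fail.

0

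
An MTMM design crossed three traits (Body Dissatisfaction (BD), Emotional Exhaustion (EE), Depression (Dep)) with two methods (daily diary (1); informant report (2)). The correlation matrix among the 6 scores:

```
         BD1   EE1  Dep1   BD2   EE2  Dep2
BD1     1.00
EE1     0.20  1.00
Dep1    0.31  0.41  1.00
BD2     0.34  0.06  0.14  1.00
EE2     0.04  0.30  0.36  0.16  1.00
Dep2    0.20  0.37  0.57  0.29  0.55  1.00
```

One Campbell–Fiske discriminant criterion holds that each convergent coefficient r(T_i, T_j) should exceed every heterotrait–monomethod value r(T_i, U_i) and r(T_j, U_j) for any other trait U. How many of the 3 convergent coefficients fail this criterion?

Each convergent coefficient versus the relevant comparison correlations:
BD (methods 1·2): 0.34 vs {0.20, 0.16, 0.31, 0.29} → pass.
EE (methods 1·2): 0.30 vs {0.20, 0.16, 0.41, 0.55} → fail.
Dep (methods 1·2): 0.57 vs {0.31, 0.29, 0.41, 0.55} → pass.
1 of 3 fail.

1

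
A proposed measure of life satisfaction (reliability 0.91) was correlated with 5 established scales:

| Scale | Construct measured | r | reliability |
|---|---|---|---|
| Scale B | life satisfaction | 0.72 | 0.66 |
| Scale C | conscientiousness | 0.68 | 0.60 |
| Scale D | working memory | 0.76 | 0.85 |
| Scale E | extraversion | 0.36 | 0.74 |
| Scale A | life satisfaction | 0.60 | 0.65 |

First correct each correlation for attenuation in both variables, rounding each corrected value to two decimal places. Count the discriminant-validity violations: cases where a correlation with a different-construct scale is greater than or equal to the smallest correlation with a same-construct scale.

2

Disattenuated r (r / √(r_scale · r_new)):
  Scale B (conv): 0.72 / √(0.66·0.91) = 0.93
  Scale C (disc): 0.68 / √(0.60·0.91) = 0.92
  Scale D (disc): 0.76 / √(0.85·0.91) = 0.86
  Scale E (disc): 0.36 / √(0.74·0.91) = 0.44
  Scale A (conv): 0.60 / √(0.65·0.91) = 0.78
Smallest convergent = 0.78. Discriminant values: 0.92, 0.86, 0.44; count ≥ 0.78 → 2.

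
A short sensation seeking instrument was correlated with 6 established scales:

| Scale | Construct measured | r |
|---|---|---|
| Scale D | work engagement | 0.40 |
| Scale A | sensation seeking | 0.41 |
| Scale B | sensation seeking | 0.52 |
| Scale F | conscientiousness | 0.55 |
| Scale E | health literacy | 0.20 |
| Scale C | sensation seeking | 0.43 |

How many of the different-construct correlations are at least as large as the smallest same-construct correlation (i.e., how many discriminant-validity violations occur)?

Convergent (same construct = sensation seeking): Scale A, Scale B, Scale C.
Smallest convergent = 0.41. Discriminant values: 0.40, 0.55, 0.20; count ≥ 0.41 → 1.

1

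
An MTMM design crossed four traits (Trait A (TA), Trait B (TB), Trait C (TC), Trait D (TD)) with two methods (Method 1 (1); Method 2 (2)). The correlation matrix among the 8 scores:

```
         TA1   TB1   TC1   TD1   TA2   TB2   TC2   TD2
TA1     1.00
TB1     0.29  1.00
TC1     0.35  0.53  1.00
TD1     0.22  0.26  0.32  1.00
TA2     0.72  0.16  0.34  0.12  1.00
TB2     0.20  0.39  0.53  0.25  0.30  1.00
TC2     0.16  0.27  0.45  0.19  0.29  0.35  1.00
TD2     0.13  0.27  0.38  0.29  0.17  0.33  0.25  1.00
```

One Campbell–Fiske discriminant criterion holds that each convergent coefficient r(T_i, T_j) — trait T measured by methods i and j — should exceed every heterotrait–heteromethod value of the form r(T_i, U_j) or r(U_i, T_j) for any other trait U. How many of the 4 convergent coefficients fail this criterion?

3

Checking each validity diagonal entry against its comparison values:
TA (methods 1·2): 0.72 vs {0.20, 0.16, 0.16, 0.34, 0.13, 0.12} → pass.
TB (methods 1·2): 0.39 vs {0.16, 0.20, 0.27, 0.53, 0.27, 0.25} → fail.
TC (methods 1·2): 0.45 vs {0.34, 0.16, 0.53, 0.27, 0.38, 0.19} → fail.
TD (methods 1·2): 0.29 vs {0.12, 0.13, 0.25, 0.27, 0.19, 0.38} → fail.
3 of 4 fail.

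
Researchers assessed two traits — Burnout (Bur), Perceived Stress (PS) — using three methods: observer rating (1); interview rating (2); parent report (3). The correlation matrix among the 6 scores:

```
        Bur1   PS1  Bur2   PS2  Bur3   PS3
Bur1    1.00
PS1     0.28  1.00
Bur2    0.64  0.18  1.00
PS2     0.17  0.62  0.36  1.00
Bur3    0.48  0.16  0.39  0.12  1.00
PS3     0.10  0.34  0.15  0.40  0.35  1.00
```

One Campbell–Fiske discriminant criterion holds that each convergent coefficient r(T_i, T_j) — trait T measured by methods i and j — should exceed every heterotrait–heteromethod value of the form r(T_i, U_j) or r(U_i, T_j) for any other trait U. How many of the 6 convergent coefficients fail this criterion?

0

Convergent coefficients and their comparison sets:
Bur (methods 1·2): 0.64 vs {0.17, 0.18} → pass.
Bur (methods 1·3): 0.48 vs {0.10, 0.16} → pass.
Bur (methods 2·3): 0.39 vs {0.15, 0.12} → pass.
PS (methods 1·2): 0.62 vs {0.18, 0.17} → pass.
PS (methods 1·3): 0.34 vs {0.16, 0.10} → pass.
PS (methods 2·3): 0.40 vs {0.12, 0.15} → pass.
0 of 6 fail.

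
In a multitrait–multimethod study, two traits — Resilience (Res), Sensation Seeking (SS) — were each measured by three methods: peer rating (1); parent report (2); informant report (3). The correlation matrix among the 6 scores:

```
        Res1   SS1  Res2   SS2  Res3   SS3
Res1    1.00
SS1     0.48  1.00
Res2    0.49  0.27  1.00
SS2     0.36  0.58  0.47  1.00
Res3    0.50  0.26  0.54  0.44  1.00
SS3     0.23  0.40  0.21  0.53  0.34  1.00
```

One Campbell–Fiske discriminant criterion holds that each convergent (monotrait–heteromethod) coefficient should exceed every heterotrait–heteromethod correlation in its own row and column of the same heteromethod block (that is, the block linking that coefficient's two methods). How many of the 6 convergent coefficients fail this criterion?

Checking each validity diagonal entry against its comparison values:
Res (methods 1·2): 0.49 vs {0.36, 0.27} → pass.
Res (methods 1·3): 0.50 vs {0.23, 0.26} → pass.
Res (methods 2·3): 0.54 vs {0.21, 0.44} → pass.
SS (methods 1·2): 0.58 vs {0.27, 0.36} → pass.
SS (methods 1·3): 0.40 vs {0.26, 0.23} → pass.
SS (methods 2·3): 0.53 vs {0.44, 0.21} → pass.
0 of 6 fail.

0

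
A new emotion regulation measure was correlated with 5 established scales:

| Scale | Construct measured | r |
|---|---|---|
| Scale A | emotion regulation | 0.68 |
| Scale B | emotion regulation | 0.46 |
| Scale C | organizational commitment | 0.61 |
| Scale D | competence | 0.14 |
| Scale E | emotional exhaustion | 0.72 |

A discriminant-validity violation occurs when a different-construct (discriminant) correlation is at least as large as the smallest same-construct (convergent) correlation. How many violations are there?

Convergent (same construct = emotion regulation): Scale A, Scale B.
Smallest convergent = 0.46. Discriminant values: 0.61, 0.14, 0.72; count ≥ 0.46 → 2.

2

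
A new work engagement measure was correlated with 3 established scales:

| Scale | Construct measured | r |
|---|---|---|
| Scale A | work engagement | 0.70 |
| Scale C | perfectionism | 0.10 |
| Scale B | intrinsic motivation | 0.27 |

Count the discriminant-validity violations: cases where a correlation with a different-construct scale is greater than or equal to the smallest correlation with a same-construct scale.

Convergent (same construct = work engagement): Scale A.
Smallest convergent = 0.70. Discriminant values: 0.10, 0.27; count ≥ 0.70 → 0.

0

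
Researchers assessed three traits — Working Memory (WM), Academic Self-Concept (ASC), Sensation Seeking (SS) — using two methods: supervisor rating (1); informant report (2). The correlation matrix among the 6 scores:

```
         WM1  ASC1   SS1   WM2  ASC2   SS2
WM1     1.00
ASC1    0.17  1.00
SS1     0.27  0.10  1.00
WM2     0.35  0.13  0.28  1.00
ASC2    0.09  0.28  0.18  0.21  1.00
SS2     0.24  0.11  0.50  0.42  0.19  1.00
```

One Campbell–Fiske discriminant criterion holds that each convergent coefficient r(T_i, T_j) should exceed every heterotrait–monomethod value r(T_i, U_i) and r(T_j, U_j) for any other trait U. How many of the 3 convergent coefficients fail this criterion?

Each convergent coefficient versus the relevant comparison correlations:
WM (methods 1·2): 0.35 vs {0.17, 0.21, 0.27, 0.42} → fail.
ASC (methods 1·2): 0.28 vs {0.17, 0.21, 0.10, 0.19} → pass.
SS (methods 1·2): 0.50 vs {0.27, 0.42, 0.10, 0.19} → pass.
1 of 3 fail.

1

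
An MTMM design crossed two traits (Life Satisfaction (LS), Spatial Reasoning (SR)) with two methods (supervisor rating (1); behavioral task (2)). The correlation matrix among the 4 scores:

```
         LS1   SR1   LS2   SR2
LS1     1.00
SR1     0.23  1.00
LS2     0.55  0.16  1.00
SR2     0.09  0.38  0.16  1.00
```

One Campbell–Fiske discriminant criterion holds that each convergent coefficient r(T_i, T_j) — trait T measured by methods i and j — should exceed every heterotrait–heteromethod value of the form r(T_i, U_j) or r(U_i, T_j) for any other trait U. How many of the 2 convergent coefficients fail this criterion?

Each convergent coefficient versus the relevant comparison correlations:
LS (methods 1·2): 0.55 vs {0.09, 0.16} → pass.
SR (methods 1·2): 0.38 vs {0.16, 0.09} → pass.
0 of 2 fail.

0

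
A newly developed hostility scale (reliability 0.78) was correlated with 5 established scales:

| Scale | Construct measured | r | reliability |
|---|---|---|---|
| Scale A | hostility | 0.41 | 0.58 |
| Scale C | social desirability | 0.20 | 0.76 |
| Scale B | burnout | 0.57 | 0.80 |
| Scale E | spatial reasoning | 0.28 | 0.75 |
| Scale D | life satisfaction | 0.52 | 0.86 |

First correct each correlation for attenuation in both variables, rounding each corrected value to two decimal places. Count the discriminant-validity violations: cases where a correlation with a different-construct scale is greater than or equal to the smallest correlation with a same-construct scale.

2

Disattenuated r (r / √(r_scale · r_new)):
  Scale A (conv): 0.41 / √(0.58·0.78) = 0.61
  Scale C (disc): 0.20 / √(0.76·0.78) = 0.26
  Scale B (disc): 0.57 / √(0.80·0.78) = 0.72
  Scale E (disc): 0.28 / √(0.75·0.78) = 0.37
  Scale D (disc): 0.52 / √(0.86·0.78) = 0.63
Smallest convergent = 0.61. Discriminant values: 0.26, 0.72, 0.37, 0.63; count ≥ 0.61 → 2.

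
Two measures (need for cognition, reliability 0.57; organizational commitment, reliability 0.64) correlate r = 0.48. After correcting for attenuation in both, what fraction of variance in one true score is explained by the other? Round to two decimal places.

Disattenuated r = 0.48 / √(0.57 × 0.64) = 0.48 / 0.6040 = 0.7947.
Shared true-score variance = 0.7947² = 0.6315 ≈ 0.63.

0.63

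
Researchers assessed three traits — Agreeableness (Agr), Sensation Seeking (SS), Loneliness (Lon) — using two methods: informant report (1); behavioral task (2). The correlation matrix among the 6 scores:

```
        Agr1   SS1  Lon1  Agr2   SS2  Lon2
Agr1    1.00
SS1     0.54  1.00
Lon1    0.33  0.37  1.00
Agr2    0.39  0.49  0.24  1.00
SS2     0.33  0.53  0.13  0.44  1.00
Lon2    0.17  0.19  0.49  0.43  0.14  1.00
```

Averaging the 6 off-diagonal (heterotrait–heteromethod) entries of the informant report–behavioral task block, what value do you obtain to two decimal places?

HTHM values (method 1 × method 2): 0.33, 0.17, 0.49, 0.19, 0.24, 0.13; mean = 1.55/6 = 0.26.

0.26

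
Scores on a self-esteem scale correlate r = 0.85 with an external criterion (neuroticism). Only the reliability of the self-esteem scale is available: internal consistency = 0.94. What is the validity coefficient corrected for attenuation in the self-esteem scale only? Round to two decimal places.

0.88

Single correction: r_c = r_obs / √r_xx = 0.85 / √0.94 = 0.85 / 0.9695 ≈ 0.88.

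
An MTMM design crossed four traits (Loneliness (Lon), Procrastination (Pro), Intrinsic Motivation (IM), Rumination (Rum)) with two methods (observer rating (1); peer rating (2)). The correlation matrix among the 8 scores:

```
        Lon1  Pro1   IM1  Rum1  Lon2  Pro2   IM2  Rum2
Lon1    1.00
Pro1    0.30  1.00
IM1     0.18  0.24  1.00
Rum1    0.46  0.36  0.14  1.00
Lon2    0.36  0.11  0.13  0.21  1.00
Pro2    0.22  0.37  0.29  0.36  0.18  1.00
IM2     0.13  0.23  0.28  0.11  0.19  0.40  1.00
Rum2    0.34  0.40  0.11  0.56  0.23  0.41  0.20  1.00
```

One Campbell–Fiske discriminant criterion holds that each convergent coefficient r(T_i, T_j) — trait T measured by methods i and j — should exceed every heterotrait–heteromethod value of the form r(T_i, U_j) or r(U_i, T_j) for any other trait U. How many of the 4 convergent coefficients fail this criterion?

2

Convergent coefficients and their comparison sets:
Lon (methods 1·2): 0.36 vs {0.22, 0.11, 0.13, 0.13, 0.34, 0.21} → pass.
Pro (methods 1·2): 0.37 vs {0.11, 0.22, 0.23, 0.29, 0.40, 0.36} → fail.
IM (methods 1·2): 0.28 vs {0.13, 0.13, 0.29, 0.23, 0.11, 0.11} → fail.
Rum (methods 1·2): 0.56 vs {0.21, 0.34, 0.36, 0.40, 0.11, 0.11} → pass.
2 of 4 fail.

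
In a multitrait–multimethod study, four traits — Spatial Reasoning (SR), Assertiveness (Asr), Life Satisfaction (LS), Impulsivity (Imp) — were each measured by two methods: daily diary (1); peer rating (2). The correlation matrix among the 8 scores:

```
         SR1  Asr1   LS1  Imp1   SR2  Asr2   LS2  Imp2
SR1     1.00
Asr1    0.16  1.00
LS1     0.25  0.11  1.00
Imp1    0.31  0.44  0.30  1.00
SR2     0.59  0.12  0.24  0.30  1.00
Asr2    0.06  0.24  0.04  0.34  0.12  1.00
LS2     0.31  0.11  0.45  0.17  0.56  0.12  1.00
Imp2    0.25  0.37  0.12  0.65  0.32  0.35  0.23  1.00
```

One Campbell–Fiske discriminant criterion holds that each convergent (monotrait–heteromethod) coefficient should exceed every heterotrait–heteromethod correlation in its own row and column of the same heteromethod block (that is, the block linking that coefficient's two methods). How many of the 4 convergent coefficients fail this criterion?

Each convergent coefficient versus the relevant comparison correlations:
SR (methods 1·2): 0.59 vs {0.06, 0.12, 0.31, 0.24, 0.25, 0.30} → pass.
Asr (methods 1·2): 0.24 vs {0.12, 0.06, 0.11, 0.04, 0.37, 0.34} → fail.
LS (methods 1·2): 0.45 vs {0.24, 0.31, 0.04, 0.11, 0.12, 0.17} → pass.
Imp (methods 1·2): 0.65 vs {0.30, 0.25, 0.34, 0.37, 0.17, 0.12} → pass.
1 of 4 fail.

1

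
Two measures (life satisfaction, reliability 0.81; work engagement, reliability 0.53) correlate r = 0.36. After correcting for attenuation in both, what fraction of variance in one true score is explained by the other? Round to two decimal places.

Disattenuated r = 0.36 / √(0.81 × 0.53) = 0.36 / 0.6552 = 0.5495.
Shared true-score variance = 0.5495² = 0.3020 ≈ 0.30.

0.30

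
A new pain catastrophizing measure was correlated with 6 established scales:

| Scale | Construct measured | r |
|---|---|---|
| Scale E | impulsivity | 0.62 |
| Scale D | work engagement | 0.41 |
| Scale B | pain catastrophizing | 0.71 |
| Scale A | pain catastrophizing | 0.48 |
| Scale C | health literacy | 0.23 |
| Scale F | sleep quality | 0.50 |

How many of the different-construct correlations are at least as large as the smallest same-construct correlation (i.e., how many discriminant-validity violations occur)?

Convergent (same construct = pain catastrophizing): Scale B, Scale A.
Smallest convergent = 0.48. Discriminant values: 0.62, 0.41, 0.23, 0.50; count ≥ 0.48 → 2.

2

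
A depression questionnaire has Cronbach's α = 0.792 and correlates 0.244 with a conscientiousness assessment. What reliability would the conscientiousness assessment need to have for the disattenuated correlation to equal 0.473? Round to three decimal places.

0.336

r_true = r_obs / √(r_xx · r_yy) ⇒ 0.473 = 0.244 / √(0.792 · r_yy).
√(0.792 · r_yy) = 0.244 / 0.473 = 0.5159; 0.792 · r_yy = 0.2662; r_yy = 0.2662 / 0.792 ≈ 0.336.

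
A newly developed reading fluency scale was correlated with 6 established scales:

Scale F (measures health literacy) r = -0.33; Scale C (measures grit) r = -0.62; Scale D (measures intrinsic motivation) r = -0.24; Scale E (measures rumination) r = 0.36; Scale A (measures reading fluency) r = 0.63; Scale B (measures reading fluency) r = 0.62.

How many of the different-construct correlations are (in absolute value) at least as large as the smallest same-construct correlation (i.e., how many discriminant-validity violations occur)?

1

Convergent (same construct = reading fluency): Scale A, Scale B.
Smallest convergent = 0.62. Discriminant |r|: 0.33, 0.62, 0.24, 0.36; count ≥ 0.62 → 1.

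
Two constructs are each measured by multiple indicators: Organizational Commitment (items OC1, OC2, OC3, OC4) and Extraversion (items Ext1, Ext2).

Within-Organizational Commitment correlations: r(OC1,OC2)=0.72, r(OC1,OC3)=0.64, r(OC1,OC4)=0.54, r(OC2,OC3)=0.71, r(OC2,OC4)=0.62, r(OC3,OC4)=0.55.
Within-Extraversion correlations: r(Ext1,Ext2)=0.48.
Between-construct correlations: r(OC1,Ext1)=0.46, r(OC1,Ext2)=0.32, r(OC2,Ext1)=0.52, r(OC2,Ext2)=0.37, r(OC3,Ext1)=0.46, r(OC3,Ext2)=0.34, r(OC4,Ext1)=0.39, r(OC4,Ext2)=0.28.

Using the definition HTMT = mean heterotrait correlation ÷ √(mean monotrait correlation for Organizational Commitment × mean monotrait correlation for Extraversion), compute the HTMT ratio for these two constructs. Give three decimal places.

0.714

Mean heterotrait r = 3.14/8 = 0.3925.
Mean within-OC = 3.78/6 = 0.6300; mean within-Ext = 0.48/1 = 0.4800.
Geometric mean = √(0.6300 × 0.4800) = 0.5499.
HTMT = 0.3925 / 0.5499 = 0.714.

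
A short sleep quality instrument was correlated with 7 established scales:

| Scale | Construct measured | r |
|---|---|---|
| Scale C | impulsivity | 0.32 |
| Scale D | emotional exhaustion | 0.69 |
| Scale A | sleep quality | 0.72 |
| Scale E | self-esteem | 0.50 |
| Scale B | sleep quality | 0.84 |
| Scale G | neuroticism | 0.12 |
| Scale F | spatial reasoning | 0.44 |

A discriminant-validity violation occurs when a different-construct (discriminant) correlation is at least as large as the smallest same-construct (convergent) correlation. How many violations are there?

0

Convergent (same construct = sleep quality): Scale A, Scale B.
Smallest convergent = 0.72. Discriminant values: 0.32, 0.69, 0.50, 0.12, 0.44; count ≥ 0.72 → 0.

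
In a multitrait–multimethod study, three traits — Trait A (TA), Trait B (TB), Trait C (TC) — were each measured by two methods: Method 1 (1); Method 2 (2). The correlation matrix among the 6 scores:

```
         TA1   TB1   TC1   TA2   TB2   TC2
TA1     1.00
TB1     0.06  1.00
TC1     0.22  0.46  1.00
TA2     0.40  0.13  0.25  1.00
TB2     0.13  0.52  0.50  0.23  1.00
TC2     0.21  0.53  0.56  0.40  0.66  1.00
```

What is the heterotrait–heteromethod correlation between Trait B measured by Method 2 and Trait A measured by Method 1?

Different traits and methods: r(TB2, TA1) = 0.13.

0.13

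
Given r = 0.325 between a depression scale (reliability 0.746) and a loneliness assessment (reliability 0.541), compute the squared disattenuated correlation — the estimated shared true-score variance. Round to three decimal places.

Disattenuated r = 0.325 / √(0.746 × 0.541) = 0.325 / 0.6353 = 0.5116.
Shared true-score variance = 0.5116² = 0.2617 ≈ 0.262.

0.262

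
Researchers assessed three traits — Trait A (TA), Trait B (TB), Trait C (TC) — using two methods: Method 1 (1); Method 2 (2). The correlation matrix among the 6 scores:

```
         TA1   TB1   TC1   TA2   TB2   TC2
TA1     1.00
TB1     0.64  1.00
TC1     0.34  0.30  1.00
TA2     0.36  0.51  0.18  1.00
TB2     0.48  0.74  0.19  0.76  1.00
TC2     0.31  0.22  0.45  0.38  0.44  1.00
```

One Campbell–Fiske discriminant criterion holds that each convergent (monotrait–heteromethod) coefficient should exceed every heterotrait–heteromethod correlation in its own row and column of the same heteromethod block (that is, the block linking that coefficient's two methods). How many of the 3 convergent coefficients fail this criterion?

Checking each validity diagonal entry against its comparison values:
TA (methods 1·2): 0.36 vs {0.48, 0.51, 0.31, 0.18} → fail.
TB (methods 1·2): 0.74 vs {0.51, 0.48, 0.22, 0.19} → pass.
TC (methods 1·2): 0.45 vs {0.18, 0.31, 0.19, 0.22} → pass.
1 of 3 fail.

1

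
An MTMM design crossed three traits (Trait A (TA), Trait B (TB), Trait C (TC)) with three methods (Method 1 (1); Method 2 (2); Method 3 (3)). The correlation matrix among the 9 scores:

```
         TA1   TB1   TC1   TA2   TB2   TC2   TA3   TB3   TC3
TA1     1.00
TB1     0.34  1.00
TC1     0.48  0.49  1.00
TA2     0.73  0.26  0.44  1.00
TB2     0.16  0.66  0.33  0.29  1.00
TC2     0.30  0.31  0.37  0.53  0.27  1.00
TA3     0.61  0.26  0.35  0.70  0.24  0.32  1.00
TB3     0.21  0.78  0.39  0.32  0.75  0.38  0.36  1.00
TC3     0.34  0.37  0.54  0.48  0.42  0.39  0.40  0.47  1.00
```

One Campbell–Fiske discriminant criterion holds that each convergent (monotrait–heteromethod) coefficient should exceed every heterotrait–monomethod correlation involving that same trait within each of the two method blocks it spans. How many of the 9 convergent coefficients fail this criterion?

Each convergent coefficient versus the relevant comparison correlations:
TA (methods 1·2): 0.73 vs {0.34, 0.29, 0.48, 0.53} → pass.
TA (methods 1·3): 0.61 vs {0.34, 0.36, 0.48, 0.40} → pass.
TA (methods 2·3): 0.70 vs {0.29, 0.36, 0.53, 0.40} → pass.
TB (methods 1·2): 0.66 vs {0.34, 0.29, 0.49, 0.27} → pass.
TB (methods 1·3): 0.78 vs {0.34, 0.36, 0.49, 0.47} → pass.
TB (methods 2·3): 0.75 vs {0.29, 0.36, 0.27, 0.47} → pass.
TC (methods 1·2): 0.37 vs {0.48, 0.53, 0.49, 0.27} → fail.
TC (methods 1·3): 0.54 vs {0.48, 0.40, 0.49, 0.47} → pass.
TC (methods 2·3): 0.39 vs {0.53, 0.40, 0.27, 0.47} → fail.
2 of 9 fail.

2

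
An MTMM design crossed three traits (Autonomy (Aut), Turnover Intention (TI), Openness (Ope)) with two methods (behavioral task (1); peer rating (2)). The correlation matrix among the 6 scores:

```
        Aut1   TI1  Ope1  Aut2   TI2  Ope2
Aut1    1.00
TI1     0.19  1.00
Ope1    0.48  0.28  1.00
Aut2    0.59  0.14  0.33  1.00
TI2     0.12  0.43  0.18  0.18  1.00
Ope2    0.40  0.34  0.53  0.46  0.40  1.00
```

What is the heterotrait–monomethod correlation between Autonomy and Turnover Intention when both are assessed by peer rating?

0.18

Different traits, same method: r(Aut2, TI2) = 0.18.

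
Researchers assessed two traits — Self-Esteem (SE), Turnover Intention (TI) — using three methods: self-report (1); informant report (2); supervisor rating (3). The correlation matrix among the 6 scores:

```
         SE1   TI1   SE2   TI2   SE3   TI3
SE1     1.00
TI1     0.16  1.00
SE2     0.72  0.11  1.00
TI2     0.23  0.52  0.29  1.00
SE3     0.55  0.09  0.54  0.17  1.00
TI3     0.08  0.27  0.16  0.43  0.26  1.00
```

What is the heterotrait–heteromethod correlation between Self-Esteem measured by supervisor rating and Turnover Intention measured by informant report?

0.17

Different traits and methods: r(SE3, TI2) = 0.17.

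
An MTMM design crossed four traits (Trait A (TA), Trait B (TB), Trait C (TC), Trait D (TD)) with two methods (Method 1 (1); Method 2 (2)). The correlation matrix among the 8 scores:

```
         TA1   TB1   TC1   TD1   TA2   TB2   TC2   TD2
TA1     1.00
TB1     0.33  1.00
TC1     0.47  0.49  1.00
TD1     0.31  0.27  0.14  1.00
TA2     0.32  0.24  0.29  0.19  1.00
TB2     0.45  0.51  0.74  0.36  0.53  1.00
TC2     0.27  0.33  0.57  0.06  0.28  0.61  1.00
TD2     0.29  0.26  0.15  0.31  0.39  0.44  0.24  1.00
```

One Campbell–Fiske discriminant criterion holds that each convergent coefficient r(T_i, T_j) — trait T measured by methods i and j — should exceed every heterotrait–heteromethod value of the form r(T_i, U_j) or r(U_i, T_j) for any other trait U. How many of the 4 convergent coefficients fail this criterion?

Convergent coefficients and their comparison sets:
TA (methods 1·2): 0.32 vs {0.45, 0.24, 0.27, 0.29, 0.29, 0.19} → fail.
TB (methods 1·2): 0.51 vs {0.24, 0.45, 0.33, 0.74, 0.26, 0.36} → fail.
TC (methods 1·2): 0.57 vs {0.29, 0.27, 0.74, 0.33, 0.15, 0.06} → fail.
TD (methods 1·2): 0.31 vs {0.19, 0.29, 0.36, 0.26, 0.06, 0.15} → fail.
4 of 4 fail.

4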